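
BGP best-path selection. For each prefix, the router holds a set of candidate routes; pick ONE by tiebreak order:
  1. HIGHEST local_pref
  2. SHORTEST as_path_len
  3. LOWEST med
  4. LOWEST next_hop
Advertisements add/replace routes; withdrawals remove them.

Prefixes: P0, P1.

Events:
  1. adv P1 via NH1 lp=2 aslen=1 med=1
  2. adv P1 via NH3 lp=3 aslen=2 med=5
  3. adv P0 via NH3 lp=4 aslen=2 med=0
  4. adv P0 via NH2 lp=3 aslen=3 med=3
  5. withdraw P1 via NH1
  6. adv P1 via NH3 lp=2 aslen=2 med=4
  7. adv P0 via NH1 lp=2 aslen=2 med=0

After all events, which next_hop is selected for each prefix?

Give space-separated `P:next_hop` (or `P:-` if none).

Op 1: best P0=- P1=NH1
Op 2: best P0=- P1=NH3
Op 3: best P0=NH3 P1=NH3
Op 4: best P0=NH3 P1=NH3
Op 5: best P0=NH3 P1=NH3
Op 6: best P0=NH3 P1=NH3
Op 7: best P0=NH3 P1=NH3

Answer: P0:NH3 P1:NH3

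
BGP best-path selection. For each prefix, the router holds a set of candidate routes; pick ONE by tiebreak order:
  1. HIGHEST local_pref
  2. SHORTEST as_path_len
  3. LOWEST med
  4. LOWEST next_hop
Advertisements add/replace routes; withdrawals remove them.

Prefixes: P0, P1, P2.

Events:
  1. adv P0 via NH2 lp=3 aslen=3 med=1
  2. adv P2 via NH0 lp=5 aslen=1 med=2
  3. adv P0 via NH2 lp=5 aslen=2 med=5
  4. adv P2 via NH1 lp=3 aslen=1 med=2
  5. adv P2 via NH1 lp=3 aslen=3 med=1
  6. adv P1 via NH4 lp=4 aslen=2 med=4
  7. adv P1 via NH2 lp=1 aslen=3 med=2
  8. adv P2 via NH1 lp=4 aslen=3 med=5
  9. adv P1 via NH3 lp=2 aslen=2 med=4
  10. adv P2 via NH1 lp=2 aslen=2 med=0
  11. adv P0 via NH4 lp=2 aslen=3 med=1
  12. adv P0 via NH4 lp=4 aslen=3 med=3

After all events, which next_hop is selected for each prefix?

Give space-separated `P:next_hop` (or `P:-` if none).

Answer: P0:NH2 P1:NH4 P2:NH0

Derivation:
Op 1: best P0=NH2 P1=- P2=-
Op 2: best P0=NH2 P1=- P2=NH0
Op 3: best P0=NH2 P1=- P2=NH0
Op 4: best P0=NH2 P1=- P2=NH0
Op 5: best P0=NH2 P1=- P2=NH0
Op 6: best P0=NH2 P1=NH4 P2=NH0
Op 7: best P0=NH2 P1=NH4 P2=NH0
Op 8: best P0=NH2 P1=NH4 P2=NH0
Op 9: best P0=NH2 P1=NH4 P2=NH0
Op 10: best P0=NH2 P1=NH4 P2=NH0
Op 11: best P0=NH2 P1=NH4 P2=NH0
Op 12: best P0=NH2 P1=NH4 P2=NH0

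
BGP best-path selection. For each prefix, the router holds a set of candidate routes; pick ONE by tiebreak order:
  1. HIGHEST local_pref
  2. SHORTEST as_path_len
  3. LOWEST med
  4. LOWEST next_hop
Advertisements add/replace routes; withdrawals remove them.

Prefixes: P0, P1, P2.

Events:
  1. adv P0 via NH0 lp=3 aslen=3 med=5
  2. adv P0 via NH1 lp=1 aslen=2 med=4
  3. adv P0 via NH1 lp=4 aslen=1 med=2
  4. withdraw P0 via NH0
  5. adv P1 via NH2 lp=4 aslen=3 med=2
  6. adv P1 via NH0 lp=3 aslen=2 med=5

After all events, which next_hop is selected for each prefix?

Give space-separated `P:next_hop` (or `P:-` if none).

Op 1: best P0=NH0 P1=- P2=-
Op 2: best P0=NH0 P1=- P2=-
Op 3: best P0=NH1 P1=- P2=-
Op 4: best P0=NH1 P1=- P2=-
Op 5: best P0=NH1 P1=NH2 P2=-
Op 6: best P0=NH1 P1=NH2 P2=-

Answer: P0:NH1 P1:NH2 P2:-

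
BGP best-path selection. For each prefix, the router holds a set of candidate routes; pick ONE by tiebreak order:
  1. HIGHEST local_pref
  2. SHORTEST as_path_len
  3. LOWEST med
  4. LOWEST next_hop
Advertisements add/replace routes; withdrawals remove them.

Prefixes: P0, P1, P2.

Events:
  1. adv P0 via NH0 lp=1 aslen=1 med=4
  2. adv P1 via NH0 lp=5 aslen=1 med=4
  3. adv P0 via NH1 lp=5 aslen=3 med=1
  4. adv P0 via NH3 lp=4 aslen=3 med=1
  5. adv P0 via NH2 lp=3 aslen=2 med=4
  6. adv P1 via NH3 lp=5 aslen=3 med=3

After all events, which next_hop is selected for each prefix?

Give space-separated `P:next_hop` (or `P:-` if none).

Answer: P0:NH1 P1:NH0 P2:-

Derivation:
Op 1: best P0=NH0 P1=- P2=-
Op 2: best P0=NH0 P1=NH0 P2=-
Op 3: best P0=NH1 P1=NH0 P2=-
Op 4: best P0=NH1 P1=NH0 P2=-
Op 5: best P0=NH1 P1=NH0 P2=-
Op 6: best P0=NH1 P1=NH0 P2=-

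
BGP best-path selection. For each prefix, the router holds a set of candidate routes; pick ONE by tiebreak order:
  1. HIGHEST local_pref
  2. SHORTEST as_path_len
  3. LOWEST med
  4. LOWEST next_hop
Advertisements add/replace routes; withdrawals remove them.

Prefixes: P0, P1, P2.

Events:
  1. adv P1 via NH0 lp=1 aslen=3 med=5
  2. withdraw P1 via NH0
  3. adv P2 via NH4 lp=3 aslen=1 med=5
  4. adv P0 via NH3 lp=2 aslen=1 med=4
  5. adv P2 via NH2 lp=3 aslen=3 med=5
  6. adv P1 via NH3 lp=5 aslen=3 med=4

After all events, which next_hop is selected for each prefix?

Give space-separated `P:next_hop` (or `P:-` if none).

Op 1: best P0=- P1=NH0 P2=-
Op 2: best P0=- P1=- P2=-
Op 3: best P0=- P1=- P2=NH4
Op 4: best P0=NH3 P1=- P2=NH4
Op 5: best P0=NH3 P1=- P2=NH4
Op 6: best P0=NH3 P1=NH3 P2=NH4

Answer: P0:NH3 P1:NH3 P2:NH4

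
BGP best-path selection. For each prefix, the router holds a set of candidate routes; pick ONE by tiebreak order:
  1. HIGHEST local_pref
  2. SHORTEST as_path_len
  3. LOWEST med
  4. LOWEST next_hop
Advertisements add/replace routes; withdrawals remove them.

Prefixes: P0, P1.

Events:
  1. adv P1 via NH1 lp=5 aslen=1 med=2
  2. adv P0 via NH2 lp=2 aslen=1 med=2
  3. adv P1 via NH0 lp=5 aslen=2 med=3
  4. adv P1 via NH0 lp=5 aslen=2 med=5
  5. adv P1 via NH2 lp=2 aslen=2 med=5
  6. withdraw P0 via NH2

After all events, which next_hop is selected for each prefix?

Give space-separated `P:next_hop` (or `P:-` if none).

Answer: P0:- P1:NH1

Derivation:
Op 1: best P0=- P1=NH1
Op 2: best P0=NH2 P1=NH1
Op 3: best P0=NH2 P1=NH1
Op 4: best P0=NH2 P1=NH1
Op 5: best P0=NH2 P1=NH1
Op 6: best P0=- P1=NH1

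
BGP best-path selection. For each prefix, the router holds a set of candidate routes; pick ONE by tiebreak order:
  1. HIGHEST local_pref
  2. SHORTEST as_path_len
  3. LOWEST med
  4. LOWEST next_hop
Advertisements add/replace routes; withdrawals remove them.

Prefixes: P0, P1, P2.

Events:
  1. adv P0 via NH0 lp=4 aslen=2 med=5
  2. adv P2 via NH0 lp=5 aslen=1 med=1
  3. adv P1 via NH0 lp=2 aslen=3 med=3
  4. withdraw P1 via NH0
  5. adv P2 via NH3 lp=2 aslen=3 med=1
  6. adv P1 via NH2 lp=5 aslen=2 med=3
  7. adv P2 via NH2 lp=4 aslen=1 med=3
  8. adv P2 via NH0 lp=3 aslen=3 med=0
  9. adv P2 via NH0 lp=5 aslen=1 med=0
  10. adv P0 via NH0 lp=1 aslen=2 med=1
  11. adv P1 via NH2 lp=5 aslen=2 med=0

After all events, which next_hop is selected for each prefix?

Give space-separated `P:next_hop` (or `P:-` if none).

Answer: P0:NH0 P1:NH2 P2:NH0

Derivation:
Op 1: best P0=NH0 P1=- P2=-
Op 2: best P0=NH0 P1=- P2=NH0
Op 3: best P0=NH0 P1=NH0 P2=NH0
Op 4: best P0=NH0 P1=- P2=NH0
Op 5: best P0=NH0 P1=- P2=NH0
Op 6: best P0=NH0 P1=NH2 P2=NH0
Op 7: best P0=NH0 P1=NH2 P2=NH0
Op 8: best P0=NH0 P1=NH2 P2=NH2
Op 9: best P0=NH0 P1=NH2 P2=NH0
Op 10: best P0=NH0 P1=NH2 P2=NH0
Op 11: best P0=NH0 P1=NH2 P2=NH0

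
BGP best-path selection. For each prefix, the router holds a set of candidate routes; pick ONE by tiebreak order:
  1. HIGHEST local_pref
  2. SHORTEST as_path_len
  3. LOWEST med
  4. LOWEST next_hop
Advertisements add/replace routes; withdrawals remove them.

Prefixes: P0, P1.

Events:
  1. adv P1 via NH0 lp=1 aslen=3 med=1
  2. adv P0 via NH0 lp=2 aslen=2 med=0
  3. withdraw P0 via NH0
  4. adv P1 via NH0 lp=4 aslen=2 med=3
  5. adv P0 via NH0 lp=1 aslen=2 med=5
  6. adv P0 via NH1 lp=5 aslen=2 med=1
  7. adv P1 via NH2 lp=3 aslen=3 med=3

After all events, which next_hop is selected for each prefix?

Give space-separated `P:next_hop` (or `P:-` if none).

Answer: P0:NH1 P1:NH0

Derivation:
Op 1: best P0=- P1=NH0
Op 2: best P0=NH0 P1=NH0
Op 3: best P0=- P1=NH0
Op 4: best P0=- P1=NH0
Op 5: best P0=NH0 P1=NH0
Op 6: best P0=NH1 P1=NH0
Op 7: best P0=NH1 P1=NH0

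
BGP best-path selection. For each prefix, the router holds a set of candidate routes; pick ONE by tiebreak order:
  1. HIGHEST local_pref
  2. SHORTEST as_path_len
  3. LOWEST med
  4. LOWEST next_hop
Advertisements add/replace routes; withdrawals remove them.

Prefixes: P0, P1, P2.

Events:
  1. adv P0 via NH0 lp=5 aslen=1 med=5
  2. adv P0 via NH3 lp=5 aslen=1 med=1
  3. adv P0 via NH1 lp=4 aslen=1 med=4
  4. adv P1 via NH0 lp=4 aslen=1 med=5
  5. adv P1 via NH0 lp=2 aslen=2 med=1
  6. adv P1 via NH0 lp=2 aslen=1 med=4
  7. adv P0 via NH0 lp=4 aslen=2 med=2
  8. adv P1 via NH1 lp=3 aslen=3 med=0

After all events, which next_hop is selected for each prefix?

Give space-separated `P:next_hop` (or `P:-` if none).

Op 1: best P0=NH0 P1=- P2=-
Op 2: best P0=NH3 P1=- P2=-
Op 3: best P0=NH3 P1=- P2=-
Op 4: best P0=NH3 P1=NH0 P2=-
Op 5: best P0=NH3 P1=NH0 P2=-
Op 6: best P0=NH3 P1=NH0 P2=-
Op 7: best P0=NH3 P1=NH0 P2=-
Op 8: best P0=NH3 P1=NH1 P2=-

Answer: P0:NH3 P1:NH1 P2:-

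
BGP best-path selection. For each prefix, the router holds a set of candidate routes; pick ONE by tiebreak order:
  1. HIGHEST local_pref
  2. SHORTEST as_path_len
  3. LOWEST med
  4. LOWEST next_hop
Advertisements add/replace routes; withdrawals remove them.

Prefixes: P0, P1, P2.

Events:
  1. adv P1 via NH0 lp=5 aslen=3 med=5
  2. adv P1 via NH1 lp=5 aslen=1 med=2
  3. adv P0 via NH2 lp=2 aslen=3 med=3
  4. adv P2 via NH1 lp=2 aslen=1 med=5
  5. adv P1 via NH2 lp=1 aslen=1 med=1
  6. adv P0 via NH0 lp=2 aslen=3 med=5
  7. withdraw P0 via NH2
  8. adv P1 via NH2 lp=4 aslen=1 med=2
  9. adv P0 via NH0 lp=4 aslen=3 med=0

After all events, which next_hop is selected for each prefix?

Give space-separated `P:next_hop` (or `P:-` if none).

Op 1: best P0=- P1=NH0 P2=-
Op 2: best P0=- P1=NH1 P2=-
Op 3: best P0=NH2 P1=NH1 P2=-
Op 4: best P0=NH2 P1=NH1 P2=NH1
Op 5: best P0=NH2 P1=NH1 P2=NH1
Op 6: best P0=NH2 P1=NH1 P2=NH1
Op 7: best P0=NH0 P1=NH1 P2=NH1
Op 8: best P0=NH0 P1=NH1 P2=NH1
Op 9: best P0=NH0 P1=NH1 P2=NH1

Answer: P0:NH0 P1:NH1 P2:NH1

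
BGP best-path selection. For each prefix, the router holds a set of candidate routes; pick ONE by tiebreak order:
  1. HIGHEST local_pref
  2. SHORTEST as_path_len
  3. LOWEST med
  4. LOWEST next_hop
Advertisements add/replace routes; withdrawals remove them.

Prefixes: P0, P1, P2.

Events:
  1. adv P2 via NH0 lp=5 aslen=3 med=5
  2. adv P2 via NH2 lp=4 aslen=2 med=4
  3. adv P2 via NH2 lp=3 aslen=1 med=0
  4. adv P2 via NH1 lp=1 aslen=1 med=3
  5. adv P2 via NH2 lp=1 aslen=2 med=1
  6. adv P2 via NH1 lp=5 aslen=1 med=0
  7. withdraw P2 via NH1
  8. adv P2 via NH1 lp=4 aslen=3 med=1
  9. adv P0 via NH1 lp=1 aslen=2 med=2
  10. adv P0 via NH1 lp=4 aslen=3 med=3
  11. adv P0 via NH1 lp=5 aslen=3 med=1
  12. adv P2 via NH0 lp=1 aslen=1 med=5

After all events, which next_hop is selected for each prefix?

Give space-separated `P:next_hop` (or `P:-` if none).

Answer: P0:NH1 P1:- P2:NH1

Derivation:
Op 1: best P0=- P1=- P2=NH0
Op 2: best P0=- P1=- P2=NH0
Op 3: best P0=- P1=- P2=NH0
Op 4: best P0=- P1=- P2=NH0
Op 5: best P0=- P1=- P2=NH0
Op 6: best P0=- P1=- P2=NH1
Op 7: best P0=- P1=- P2=NH0
Op 8: best P0=- P1=- P2=NH0
Op 9: best P0=NH1 P1=- P2=NH0
Op 10: best P0=NH1 P1=- P2=NH0
Op 11: best P0=NH1 P1=- P2=NH0
Op 12: best P0=NH1 P1=- P2=NH1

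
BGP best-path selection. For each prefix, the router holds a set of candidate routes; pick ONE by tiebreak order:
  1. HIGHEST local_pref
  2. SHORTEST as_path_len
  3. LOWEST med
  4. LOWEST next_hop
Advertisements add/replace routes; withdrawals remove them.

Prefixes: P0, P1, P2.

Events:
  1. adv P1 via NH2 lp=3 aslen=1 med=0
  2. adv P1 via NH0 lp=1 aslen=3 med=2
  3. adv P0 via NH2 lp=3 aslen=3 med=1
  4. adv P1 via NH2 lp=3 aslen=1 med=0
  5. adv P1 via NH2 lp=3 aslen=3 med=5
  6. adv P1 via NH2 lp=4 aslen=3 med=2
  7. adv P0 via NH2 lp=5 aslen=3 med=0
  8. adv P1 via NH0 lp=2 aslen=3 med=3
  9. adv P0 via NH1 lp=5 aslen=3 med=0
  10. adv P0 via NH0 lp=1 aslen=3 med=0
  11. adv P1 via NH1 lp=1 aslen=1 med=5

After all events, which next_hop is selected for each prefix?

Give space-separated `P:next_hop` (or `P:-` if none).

Answer: P0:NH1 P1:NH2 P2:-

Derivation:
Op 1: best P0=- P1=NH2 P2=-
Op 2: best P0=- P1=NH2 P2=-
Op 3: best P0=NH2 P1=NH2 P2=-
Op 4: best P0=NH2 P1=NH2 P2=-
Op 5: best P0=NH2 P1=NH2 P2=-
Op 6: best P0=NH2 P1=NH2 P2=-
Op 7: best P0=NH2 P1=NH2 P2=-
Op 8: best P0=NH2 P1=NH2 P2=-
Op 9: best P0=NH1 P1=NH2 P2=-
Op 10: best P0=NH1 P1=NH2 P2=-
Op 11: best P0=NH1 P1=NH2 P2=-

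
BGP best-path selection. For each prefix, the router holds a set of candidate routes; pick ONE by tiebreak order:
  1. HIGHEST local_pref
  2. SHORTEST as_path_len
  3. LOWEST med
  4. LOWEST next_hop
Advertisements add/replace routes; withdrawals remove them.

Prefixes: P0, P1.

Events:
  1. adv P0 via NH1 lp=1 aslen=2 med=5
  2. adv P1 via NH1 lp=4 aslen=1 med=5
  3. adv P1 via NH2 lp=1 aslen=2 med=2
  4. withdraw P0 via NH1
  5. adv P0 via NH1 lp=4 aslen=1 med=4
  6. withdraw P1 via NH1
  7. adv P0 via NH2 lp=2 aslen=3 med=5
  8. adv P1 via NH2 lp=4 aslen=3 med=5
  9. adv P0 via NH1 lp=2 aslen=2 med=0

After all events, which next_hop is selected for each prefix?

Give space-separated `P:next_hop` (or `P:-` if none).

Answer: P0:NH1 P1:NH2

Derivation:
Op 1: best P0=NH1 P1=-
Op 2: best P0=NH1 P1=NH1
Op 3: best P0=NH1 P1=NH1
Op 4: best P0=- P1=NH1
Op 5: best P0=NH1 P1=NH1
Op 6: best P0=NH1 P1=NH2
Op 7: best P0=NH1 P1=NH2
Op 8: best P0=NH1 P1=NH2
Op 9: best P0=NH1 P1=NH2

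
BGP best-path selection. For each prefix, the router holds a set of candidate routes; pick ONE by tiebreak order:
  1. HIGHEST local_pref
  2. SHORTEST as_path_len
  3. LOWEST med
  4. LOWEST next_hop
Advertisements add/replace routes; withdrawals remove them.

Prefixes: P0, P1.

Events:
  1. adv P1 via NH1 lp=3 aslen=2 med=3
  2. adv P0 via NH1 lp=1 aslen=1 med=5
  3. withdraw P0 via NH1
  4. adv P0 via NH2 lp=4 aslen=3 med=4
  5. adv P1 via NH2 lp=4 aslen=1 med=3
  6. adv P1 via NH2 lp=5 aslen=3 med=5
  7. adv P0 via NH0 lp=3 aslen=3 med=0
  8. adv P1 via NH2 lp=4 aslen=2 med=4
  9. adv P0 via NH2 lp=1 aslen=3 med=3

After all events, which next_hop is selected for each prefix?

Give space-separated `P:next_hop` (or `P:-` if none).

Op 1: best P0=- P1=NH1
Op 2: best P0=NH1 P1=NH1
Op 3: best P0=- P1=NH1
Op 4: best P0=NH2 P1=NH1
Op 5: best P0=NH2 P1=NH2
Op 6: best P0=NH2 P1=NH2
Op 7: best P0=NH2 P1=NH2
Op 8: best P0=NH2 P1=NH2
Op 9: best P0=NH0 P1=NH2

Answer: P0:NH0 P1:NH2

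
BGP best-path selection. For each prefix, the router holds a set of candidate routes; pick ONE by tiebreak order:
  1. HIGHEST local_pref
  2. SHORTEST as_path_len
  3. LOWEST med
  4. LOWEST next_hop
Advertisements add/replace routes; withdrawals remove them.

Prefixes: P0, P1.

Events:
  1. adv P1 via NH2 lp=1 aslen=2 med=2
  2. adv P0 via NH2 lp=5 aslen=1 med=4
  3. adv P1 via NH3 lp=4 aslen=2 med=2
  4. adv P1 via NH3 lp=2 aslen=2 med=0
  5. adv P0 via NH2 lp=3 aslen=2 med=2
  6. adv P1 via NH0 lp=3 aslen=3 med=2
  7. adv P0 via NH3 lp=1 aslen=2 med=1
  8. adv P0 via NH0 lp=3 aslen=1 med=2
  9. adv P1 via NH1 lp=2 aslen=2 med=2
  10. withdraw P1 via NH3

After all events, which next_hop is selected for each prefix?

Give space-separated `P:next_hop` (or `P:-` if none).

Op 1: best P0=- P1=NH2
Op 2: best P0=NH2 P1=NH2
Op 3: best P0=NH2 P1=NH3
Op 4: best P0=NH2 P1=NH3
Op 5: best P0=NH2 P1=NH3
Op 6: best P0=NH2 P1=NH0
Op 7: best P0=NH2 P1=NH0
Op 8: best P0=NH0 P1=NH0
Op 9: best P0=NH0 P1=NH0
Op 10: best P0=NH0 P1=NH0

Answer: P0:NH0 P1:NH0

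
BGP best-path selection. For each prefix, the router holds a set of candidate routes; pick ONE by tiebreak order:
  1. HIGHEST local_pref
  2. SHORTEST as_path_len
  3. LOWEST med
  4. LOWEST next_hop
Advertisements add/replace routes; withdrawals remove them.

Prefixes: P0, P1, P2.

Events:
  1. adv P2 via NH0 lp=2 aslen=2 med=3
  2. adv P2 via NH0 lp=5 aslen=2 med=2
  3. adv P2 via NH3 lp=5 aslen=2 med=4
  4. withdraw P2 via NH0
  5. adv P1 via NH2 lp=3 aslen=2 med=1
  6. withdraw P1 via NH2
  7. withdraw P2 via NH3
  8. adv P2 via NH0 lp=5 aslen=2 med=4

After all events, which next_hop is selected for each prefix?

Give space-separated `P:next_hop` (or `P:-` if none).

Op 1: best P0=- P1=- P2=NH0
Op 2: best P0=- P1=- P2=NH0
Op 3: best P0=- P1=- P2=NH0
Op 4: best P0=- P1=- P2=NH3
Op 5: best P0=- P1=NH2 P2=NH3
Op 6: best P0=- P1=- P2=NH3
Op 7: best P0=- P1=- P2=-
Op 8: best P0=- P1=- P2=NH0

Answer: P0:- P1:- P2:NH0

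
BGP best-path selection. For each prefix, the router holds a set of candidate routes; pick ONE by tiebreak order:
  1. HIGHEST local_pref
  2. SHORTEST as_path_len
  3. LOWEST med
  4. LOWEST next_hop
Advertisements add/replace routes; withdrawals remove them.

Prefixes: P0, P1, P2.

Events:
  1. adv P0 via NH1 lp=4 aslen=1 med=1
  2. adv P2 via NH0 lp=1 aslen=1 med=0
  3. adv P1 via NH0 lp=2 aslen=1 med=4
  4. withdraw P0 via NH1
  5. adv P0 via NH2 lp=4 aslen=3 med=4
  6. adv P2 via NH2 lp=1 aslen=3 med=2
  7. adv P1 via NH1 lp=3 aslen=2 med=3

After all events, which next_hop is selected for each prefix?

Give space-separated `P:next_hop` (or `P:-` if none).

Op 1: best P0=NH1 P1=- P2=-
Op 2: best P0=NH1 P1=- P2=NH0
Op 3: best P0=NH1 P1=NH0 P2=NH0
Op 4: best P0=- P1=NH0 P2=NH0
Op 5: best P0=NH2 P1=NH0 P2=NH0
Op 6: best P0=NH2 P1=NH0 P2=NH0
Op 7: best P0=NH2 P1=NH1 P2=NH0

Answer: P0:NH2 P1:NH1 P2:NH0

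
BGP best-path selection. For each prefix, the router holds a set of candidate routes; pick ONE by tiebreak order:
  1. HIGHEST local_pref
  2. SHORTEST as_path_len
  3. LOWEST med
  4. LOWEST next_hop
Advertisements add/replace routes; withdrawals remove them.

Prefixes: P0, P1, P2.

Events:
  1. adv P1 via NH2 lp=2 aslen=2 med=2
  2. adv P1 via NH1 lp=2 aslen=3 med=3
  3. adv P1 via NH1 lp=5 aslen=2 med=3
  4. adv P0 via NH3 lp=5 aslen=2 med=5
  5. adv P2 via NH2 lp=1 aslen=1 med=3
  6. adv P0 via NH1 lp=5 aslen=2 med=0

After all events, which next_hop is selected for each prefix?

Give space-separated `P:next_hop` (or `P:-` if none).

Op 1: best P0=- P1=NH2 P2=-
Op 2: best P0=- P1=NH2 P2=-
Op 3: best P0=- P1=NH1 P2=-
Op 4: best P0=NH3 P1=NH1 P2=-
Op 5: best P0=NH3 P1=NH1 P2=NH2
Op 6: best P0=NH1 P1=NH1 P2=NH2

Answer: P0:NH1 P1:NH1 P2:NH2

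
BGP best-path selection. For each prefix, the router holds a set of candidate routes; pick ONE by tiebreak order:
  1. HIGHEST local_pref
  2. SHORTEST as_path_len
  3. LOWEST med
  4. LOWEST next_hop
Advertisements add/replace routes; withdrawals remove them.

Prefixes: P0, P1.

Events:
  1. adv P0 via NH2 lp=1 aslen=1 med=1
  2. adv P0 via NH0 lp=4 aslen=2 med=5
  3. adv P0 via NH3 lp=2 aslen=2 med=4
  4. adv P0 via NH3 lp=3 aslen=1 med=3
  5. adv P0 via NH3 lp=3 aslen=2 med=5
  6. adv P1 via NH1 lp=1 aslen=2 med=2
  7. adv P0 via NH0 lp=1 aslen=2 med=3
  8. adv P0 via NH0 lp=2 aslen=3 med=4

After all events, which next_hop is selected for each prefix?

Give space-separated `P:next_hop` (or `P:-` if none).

Answer: P0:NH3 P1:NH1

Derivation:
Op 1: best P0=NH2 P1=-
Op 2: best P0=NH0 P1=-
Op 3: best P0=NH0 P1=-
Op 4: best P0=NH0 P1=-
Op 5: best P0=NH0 P1=-
Op 6: best P0=NH0 P1=NH1
Op 7: best P0=NH3 P1=NH1
Op 8: best P0=NH3 P1=NH1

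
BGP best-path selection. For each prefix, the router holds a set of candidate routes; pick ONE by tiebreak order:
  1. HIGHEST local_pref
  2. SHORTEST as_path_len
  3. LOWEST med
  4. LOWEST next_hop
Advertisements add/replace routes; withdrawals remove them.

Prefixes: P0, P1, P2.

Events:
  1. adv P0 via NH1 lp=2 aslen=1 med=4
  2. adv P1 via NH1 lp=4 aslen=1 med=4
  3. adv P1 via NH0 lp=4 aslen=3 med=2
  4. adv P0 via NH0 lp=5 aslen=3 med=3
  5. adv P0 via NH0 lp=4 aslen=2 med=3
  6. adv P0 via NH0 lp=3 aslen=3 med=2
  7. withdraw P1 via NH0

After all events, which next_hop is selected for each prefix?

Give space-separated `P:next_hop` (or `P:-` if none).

Answer: P0:NH0 P1:NH1 P2:-

Derivation:
Op 1: best P0=NH1 P1=- P2=-
Op 2: best P0=NH1 P1=NH1 P2=-
Op 3: best P0=NH1 P1=NH1 P2=-
Op 4: best P0=NH0 P1=NH1 P2=-
Op 5: best P0=NH0 P1=NH1 P2=-
Op 6: best P0=NH0 P1=NH1 P2=-
Op 7: best P0=NH0 P1=NH1 P2=-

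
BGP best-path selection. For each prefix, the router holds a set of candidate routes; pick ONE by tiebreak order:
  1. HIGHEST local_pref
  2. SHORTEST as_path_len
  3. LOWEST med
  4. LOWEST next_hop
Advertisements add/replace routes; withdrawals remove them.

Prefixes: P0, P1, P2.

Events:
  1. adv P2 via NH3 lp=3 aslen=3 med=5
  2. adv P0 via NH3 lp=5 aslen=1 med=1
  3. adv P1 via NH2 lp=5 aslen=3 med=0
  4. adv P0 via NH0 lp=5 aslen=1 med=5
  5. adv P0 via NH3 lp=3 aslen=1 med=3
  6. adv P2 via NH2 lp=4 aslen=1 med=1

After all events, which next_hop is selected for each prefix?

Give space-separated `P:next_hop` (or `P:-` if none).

Op 1: best P0=- P1=- P2=NH3
Op 2: best P0=NH3 P1=- P2=NH3
Op 3: best P0=NH3 P1=NH2 P2=NH3
Op 4: best P0=NH3 P1=NH2 P2=NH3
Op 5: best P0=NH0 P1=NH2 P2=NH3
Op 6: best P0=NH0 P1=NH2 P2=NH2

Answer: P0:NH0 P1:NH2 P2:NH2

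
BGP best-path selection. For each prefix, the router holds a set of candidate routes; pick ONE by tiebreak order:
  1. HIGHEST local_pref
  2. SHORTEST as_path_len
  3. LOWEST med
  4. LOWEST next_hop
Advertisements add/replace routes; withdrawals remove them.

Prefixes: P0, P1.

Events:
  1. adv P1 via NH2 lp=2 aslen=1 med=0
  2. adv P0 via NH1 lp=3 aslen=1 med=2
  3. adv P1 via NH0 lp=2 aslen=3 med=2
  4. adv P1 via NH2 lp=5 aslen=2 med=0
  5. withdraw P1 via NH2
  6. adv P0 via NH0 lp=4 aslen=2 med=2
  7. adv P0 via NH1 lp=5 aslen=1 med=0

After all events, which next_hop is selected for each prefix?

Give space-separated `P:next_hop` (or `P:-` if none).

Answer: P0:NH1 P1:NH0

Derivation:
Op 1: best P0=- P1=NH2
Op 2: best P0=NH1 P1=NH2
Op 3: best P0=NH1 P1=NH2
Op 4: best P0=NH1 P1=NH2
Op 5: best P0=NH1 P1=NH0
Op 6: best P0=NH0 P1=NH0
Op 7: best P0=NH1 P1=NH0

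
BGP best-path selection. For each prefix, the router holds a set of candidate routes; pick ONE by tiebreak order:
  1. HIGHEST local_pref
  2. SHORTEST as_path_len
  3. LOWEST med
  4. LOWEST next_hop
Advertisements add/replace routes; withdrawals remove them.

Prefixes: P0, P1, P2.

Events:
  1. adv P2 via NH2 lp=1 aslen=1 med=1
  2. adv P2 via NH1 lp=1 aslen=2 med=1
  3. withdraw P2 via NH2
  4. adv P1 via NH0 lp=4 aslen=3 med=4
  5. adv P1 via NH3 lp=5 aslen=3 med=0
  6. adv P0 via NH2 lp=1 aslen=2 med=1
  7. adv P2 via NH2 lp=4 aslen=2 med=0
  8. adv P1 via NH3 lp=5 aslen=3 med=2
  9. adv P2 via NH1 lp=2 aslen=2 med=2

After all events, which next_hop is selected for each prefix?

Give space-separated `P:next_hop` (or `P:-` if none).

Answer: P0:NH2 P1:NH3 P2:NH2

Derivation:
Op 1: best P0=- P1=- P2=NH2
Op 2: best P0=- P1=- P2=NH2
Op 3: best P0=- P1=- P2=NH1
Op 4: best P0=- P1=NH0 P2=NH1
Op 5: best P0=- P1=NH3 P2=NH1
Op 6: best P0=NH2 P1=NH3 P2=NH1
Op 7: best P0=NH2 P1=NH3 P2=NH2
Op 8: best P0=NH2 P1=NH3 P2=NH2
Op 9: best P0=NH2 P1=NH3 P2=NH2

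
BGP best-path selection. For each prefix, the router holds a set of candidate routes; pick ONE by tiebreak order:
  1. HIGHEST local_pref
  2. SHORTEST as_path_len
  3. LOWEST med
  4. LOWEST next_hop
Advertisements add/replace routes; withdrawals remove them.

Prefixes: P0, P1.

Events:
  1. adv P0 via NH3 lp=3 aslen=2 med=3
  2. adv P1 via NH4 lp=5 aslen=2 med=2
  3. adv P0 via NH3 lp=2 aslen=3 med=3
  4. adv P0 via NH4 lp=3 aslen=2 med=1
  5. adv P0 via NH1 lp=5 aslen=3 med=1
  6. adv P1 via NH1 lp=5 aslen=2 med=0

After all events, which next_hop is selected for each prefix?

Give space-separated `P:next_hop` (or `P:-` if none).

Answer: P0:NH1 P1:NH1

Derivation:
Op 1: best P0=NH3 P1=-
Op 2: best P0=NH3 P1=NH4
Op 3: best P0=NH3 P1=NH4
Op 4: best P0=NH4 P1=NH4
Op 5: best P0=NH1 P1=NH4
Op 6: best P0=NH1 P1=NH1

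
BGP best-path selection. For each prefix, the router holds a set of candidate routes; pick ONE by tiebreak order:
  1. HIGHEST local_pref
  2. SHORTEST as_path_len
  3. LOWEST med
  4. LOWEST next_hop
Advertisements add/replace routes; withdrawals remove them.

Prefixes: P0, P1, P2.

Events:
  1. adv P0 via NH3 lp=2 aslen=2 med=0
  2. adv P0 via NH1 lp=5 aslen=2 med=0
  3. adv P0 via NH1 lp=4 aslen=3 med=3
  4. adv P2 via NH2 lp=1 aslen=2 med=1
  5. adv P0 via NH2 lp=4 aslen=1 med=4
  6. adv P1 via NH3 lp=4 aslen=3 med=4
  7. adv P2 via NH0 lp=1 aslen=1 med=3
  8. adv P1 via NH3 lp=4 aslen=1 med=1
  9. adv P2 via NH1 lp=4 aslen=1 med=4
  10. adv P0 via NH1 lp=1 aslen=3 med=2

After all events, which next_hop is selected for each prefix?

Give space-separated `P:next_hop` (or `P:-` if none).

Answer: P0:NH2 P1:NH3 P2:NH1

Derivation:
Op 1: best P0=NH3 P1=- P2=-
Op 2: best P0=NH1 P1=- P2=-
Op 3: best P0=NH1 P1=- P2=-
Op 4: best P0=NH1 P1=- P2=NH2
Op 5: best P0=NH2 P1=- P2=NH2
Op 6: best P0=NH2 P1=NH3 P2=NH2
Op 7: best P0=NH2 P1=NH3 P2=NH0
Op 8: best P0=NH2 P1=NH3 P2=NH0
Op 9: best P0=NH2 P1=NH3 P2=NH1
Op 10: best P0=NH2 P1=NH3 P2=NH1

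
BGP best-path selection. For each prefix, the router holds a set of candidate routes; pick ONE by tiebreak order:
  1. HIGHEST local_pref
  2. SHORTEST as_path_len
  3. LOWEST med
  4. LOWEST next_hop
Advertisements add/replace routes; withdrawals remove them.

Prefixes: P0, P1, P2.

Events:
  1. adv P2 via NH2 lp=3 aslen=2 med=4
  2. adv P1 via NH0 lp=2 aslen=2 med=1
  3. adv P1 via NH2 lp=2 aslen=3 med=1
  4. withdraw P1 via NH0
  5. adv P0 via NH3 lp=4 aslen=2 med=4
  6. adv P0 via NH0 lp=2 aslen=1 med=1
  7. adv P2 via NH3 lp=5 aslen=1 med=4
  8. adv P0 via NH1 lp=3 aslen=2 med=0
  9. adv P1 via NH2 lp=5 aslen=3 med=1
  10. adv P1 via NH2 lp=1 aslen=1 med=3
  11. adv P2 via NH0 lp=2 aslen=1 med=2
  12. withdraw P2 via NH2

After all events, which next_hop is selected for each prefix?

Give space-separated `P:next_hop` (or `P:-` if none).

Op 1: best P0=- P1=- P2=NH2
Op 2: best P0=- P1=NH0 P2=NH2
Op 3: best P0=- P1=NH0 P2=NH2
Op 4: best P0=- P1=NH2 P2=NH2
Op 5: best P0=NH3 P1=NH2 P2=NH2
Op 6: best P0=NH3 P1=NH2 P2=NH2
Op 7: best P0=NH3 P1=NH2 P2=NH3
Op 8: best P0=NH3 P1=NH2 P2=NH3
Op 9: best P0=NH3 P1=NH2 P2=NH3
Op 10: best P0=NH3 P1=NH2 P2=NH3
Op 11: best P0=NH3 P1=NH2 P2=NH3
Op 12: best P0=NH3 P1=NH2 P2=NH3

Answer: P0:NH3 P1:NH2 P2:NH3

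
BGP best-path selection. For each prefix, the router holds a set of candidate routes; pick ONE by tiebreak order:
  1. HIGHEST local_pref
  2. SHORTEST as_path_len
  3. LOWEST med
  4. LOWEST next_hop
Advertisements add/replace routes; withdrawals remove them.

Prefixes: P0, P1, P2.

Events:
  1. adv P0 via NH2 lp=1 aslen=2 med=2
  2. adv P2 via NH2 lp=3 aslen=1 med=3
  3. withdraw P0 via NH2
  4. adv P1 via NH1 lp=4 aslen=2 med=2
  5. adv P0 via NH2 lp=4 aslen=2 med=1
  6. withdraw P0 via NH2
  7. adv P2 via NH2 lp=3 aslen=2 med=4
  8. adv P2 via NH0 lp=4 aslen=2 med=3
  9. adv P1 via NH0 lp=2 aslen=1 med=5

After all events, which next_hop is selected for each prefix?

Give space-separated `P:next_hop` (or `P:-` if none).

Answer: P0:- P1:NH1 P2:NH0

Derivation:
Op 1: best P0=NH2 P1=- P2=-
Op 2: best P0=NH2 P1=- P2=NH2
Op 3: best P0=- P1=- P2=NH2
Op 4: best P0=- P1=NH1 P2=NH2
Op 5: best P0=NH2 P1=NH1 P2=NH2
Op 6: best P0=- P1=NH1 P2=NH2
Op 7: best P0=- P1=NH1 P2=NH2
Op 8: best P0=- P1=NH1 P2=NH0
Op 9: best P0=- P1=NH1 P2=NH0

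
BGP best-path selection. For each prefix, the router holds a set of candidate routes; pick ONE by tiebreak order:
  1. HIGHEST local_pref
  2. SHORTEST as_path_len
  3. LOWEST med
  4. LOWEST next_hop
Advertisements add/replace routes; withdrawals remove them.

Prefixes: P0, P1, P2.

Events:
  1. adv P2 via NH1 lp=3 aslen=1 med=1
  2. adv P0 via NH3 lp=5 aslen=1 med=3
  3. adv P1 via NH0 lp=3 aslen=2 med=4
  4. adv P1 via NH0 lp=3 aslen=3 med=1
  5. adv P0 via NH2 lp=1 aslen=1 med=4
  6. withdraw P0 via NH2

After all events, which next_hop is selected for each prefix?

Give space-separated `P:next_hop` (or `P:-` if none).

Answer: P0:NH3 P1:NH0 P2:NH1

Derivation:
Op 1: best P0=- P1=- P2=NH1
Op 2: best P0=NH3 P1=- P2=NH1
Op 3: best P0=NH3 P1=NH0 P2=NH1
Op 4: best P0=NH3 P1=NH0 P2=NH1
Op 5: best P0=NH3 P1=NH0 P2=NH1
Op 6: best P0=NH3 P1=NH0 P2=NH1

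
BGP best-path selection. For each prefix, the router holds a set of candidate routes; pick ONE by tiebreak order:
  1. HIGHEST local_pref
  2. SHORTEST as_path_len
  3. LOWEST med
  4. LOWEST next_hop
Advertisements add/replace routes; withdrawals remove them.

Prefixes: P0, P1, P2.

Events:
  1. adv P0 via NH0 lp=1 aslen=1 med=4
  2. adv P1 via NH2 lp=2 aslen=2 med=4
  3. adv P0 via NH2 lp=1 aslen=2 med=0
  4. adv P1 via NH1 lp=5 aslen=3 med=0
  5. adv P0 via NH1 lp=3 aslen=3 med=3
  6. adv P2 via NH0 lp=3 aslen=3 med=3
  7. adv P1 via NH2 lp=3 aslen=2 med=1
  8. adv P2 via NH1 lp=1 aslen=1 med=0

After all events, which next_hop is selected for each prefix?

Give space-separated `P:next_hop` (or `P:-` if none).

Answer: P0:NH1 P1:NH1 P2:NH0

Derivation:
Op 1: best P0=NH0 P1=- P2=-
Op 2: best P0=NH0 P1=NH2 P2=-
Op 3: best P0=NH0 P1=NH2 P2=-
Op 4: best P0=NH0 P1=NH1 P2=-
Op 5: best P0=NH1 P1=NH1 P2=-
Op 6: best P0=NH1 P1=NH1 P2=NH0
Op 7: best P0=NH1 P1=NH1 P2=NH0
Op 8: best P0=NH1 P1=NH1 P2=NH0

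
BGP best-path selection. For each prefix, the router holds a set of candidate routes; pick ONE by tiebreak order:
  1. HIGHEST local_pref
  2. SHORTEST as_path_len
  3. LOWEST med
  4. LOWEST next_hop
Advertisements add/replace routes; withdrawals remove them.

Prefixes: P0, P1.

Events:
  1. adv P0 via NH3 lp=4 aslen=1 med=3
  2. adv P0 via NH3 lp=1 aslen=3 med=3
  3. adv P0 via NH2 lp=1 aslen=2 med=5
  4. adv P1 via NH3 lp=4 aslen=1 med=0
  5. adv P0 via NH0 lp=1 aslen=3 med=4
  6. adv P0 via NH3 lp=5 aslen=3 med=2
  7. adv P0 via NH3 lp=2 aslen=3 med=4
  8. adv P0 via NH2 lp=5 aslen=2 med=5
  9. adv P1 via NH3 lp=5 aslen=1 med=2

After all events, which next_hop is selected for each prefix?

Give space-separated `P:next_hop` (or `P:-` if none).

Op 1: best P0=NH3 P1=-
Op 2: best P0=NH3 P1=-
Op 3: best P0=NH2 P1=-
Op 4: best P0=NH2 P1=NH3
Op 5: best P0=NH2 P1=NH3
Op 6: best P0=NH3 P1=NH3
Op 7: best P0=NH3 P1=NH3
Op 8: best P0=NH2 P1=NH3
Op 9: best P0=NH2 P1=NH3

Answer: P0:NH2 P1:NH3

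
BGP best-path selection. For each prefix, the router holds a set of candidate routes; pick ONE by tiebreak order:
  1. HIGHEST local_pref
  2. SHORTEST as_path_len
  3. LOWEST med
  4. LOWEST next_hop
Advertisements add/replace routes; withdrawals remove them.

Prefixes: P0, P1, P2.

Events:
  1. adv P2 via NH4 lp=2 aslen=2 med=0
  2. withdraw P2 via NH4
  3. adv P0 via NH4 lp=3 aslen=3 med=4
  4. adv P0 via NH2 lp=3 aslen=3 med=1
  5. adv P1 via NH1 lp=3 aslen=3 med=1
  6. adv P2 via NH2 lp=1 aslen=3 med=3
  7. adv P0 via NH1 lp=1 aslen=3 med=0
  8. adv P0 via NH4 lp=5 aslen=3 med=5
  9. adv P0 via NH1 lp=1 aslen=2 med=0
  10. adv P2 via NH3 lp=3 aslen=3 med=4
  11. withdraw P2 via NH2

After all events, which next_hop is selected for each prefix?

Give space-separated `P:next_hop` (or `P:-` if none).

Answer: P0:NH4 P1:NH1 P2:NH3

Derivation:
Op 1: best P0=- P1=- P2=NH4
Op 2: best P0=- P1=- P2=-
Op 3: best P0=NH4 P1=- P2=-
Op 4: best P0=NH2 P1=- P2=-
Op 5: best P0=NH2 P1=NH1 P2=-
Op 6: best P0=NH2 P1=NH1 P2=NH2
Op 7: best P0=NH2 P1=NH1 P2=NH2
Op 8: best P0=NH4 P1=NH1 P2=NH2
Op 9: best P0=NH4 P1=NH1 P2=NH2
Op 10: best P0=NH4 P1=NH1 P2=NH3
Op 11: best P0=NH4 P1=NH1 P2=NH3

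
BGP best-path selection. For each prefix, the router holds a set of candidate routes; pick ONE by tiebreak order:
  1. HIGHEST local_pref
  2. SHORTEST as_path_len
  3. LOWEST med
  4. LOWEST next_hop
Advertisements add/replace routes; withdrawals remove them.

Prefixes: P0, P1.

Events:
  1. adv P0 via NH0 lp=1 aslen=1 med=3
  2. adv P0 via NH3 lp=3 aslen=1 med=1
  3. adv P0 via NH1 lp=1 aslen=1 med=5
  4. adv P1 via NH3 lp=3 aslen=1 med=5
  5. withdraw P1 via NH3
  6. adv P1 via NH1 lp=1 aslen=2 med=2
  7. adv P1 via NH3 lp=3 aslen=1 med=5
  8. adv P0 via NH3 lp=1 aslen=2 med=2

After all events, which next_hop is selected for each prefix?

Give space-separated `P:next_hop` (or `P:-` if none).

Op 1: best P0=NH0 P1=-
Op 2: best P0=NH3 P1=-
Op 3: best P0=NH3 P1=-
Op 4: best P0=NH3 P1=NH3
Op 5: best P0=NH3 P1=-
Op 6: best P0=NH3 P1=NH1
Op 7: best P0=NH3 P1=NH3
Op 8: best P0=NH0 P1=NH3

Answer: P0:NH0 P1:NH3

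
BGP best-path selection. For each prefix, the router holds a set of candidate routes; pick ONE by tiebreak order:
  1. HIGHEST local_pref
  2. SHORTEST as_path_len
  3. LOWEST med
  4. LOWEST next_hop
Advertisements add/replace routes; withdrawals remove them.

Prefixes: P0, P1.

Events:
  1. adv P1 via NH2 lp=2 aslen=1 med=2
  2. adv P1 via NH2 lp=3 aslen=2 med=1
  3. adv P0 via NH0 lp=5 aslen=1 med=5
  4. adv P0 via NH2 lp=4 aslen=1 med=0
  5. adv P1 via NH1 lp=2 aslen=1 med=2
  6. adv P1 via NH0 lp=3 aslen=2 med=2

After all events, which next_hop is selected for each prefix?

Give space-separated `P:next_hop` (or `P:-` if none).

Answer: P0:NH0 P1:NH2

Derivation:
Op 1: best P0=- P1=NH2
Op 2: best P0=- P1=NH2
Op 3: best P0=NH0 P1=NH2
Op 4: best P0=NH0 P1=NH2
Op 5: best P0=NH0 P1=NH2
Op 6: best P0=NH0 P1=NH2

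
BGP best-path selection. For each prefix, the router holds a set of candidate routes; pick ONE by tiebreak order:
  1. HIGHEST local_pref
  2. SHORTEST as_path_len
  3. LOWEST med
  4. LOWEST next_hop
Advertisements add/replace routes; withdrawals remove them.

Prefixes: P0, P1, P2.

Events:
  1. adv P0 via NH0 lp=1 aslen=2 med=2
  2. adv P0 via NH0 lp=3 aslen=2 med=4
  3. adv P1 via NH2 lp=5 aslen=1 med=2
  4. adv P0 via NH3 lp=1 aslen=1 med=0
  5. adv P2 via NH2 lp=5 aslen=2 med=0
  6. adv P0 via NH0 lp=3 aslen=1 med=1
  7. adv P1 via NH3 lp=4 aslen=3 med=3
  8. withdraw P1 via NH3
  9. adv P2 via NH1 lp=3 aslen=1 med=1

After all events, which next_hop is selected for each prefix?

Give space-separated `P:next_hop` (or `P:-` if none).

Op 1: best P0=NH0 P1=- P2=-
Op 2: best P0=NH0 P1=- P2=-
Op 3: best P0=NH0 P1=NH2 P2=-
Op 4: best P0=NH0 P1=NH2 P2=-
Op 5: best P0=NH0 P1=NH2 P2=NH2
Op 6: best P0=NH0 P1=NH2 P2=NH2
Op 7: best P0=NH0 P1=NH2 P2=NH2
Op 8: best P0=NH0 P1=NH2 P2=NH2
Op 9: best P0=NH0 P1=NH2 P2=NH2

Answer: P0:NH0 P1:NH2 P2:NH2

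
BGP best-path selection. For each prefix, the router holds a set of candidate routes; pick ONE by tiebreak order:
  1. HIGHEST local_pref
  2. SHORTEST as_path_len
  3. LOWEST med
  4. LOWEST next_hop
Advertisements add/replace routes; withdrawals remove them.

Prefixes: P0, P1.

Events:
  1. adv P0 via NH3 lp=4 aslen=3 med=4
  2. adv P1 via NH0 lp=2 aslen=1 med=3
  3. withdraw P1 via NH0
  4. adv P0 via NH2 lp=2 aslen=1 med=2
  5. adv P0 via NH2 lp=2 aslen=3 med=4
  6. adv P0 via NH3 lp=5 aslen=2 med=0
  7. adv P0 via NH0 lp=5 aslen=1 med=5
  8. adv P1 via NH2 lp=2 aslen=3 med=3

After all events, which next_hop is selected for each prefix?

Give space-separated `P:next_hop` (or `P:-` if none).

Op 1: best P0=NH3 P1=-
Op 2: best P0=NH3 P1=NH0
Op 3: best P0=NH3 P1=-
Op 4: best P0=NH3 P1=-
Op 5: best P0=NH3 P1=-
Op 6: best P0=NH3 P1=-
Op 7: best P0=NH0 P1=-
Op 8: best P0=NH0 P1=NH2

Answer: P0:NH0 P1:NH2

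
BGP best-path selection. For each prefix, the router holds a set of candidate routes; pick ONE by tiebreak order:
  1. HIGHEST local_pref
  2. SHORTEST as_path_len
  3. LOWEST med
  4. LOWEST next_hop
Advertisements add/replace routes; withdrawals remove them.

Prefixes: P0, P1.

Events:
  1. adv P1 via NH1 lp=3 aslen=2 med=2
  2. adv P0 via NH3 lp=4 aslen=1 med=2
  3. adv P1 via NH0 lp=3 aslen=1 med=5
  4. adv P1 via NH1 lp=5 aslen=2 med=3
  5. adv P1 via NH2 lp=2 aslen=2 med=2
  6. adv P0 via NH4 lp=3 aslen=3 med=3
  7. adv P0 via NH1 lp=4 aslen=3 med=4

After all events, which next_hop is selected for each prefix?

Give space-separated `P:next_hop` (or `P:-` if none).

Op 1: best P0=- P1=NH1
Op 2: best P0=NH3 P1=NH1
Op 3: best P0=NH3 P1=NH0
Op 4: best P0=NH3 P1=NH1
Op 5: best P0=NH3 P1=NH1
Op 6: best P0=NH3 P1=NH1
Op 7: best P0=NH3 P1=NH1

Answer: P0:NH3 P1:NH1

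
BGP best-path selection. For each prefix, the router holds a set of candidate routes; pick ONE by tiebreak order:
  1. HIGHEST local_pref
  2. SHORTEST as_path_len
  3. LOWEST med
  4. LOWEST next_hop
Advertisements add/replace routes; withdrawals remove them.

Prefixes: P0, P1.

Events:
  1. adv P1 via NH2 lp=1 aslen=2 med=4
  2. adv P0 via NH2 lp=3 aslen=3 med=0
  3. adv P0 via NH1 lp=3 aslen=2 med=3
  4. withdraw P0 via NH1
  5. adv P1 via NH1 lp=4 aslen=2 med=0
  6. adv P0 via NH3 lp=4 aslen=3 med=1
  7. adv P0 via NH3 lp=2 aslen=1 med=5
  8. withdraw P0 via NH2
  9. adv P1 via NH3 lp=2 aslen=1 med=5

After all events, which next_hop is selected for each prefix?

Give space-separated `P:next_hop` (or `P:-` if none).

Op 1: best P0=- P1=NH2
Op 2: best P0=NH2 P1=NH2
Op 3: best P0=NH1 P1=NH2
Op 4: best P0=NH2 P1=NH2
Op 5: best P0=NH2 P1=NH1
Op 6: best P0=NH3 P1=NH1
Op 7: best P0=NH2 P1=NH1
Op 8: best P0=NH3 P1=NH1
Op 9: best P0=NH3 P1=NH1

Answer: P0:NH3 P1:NH1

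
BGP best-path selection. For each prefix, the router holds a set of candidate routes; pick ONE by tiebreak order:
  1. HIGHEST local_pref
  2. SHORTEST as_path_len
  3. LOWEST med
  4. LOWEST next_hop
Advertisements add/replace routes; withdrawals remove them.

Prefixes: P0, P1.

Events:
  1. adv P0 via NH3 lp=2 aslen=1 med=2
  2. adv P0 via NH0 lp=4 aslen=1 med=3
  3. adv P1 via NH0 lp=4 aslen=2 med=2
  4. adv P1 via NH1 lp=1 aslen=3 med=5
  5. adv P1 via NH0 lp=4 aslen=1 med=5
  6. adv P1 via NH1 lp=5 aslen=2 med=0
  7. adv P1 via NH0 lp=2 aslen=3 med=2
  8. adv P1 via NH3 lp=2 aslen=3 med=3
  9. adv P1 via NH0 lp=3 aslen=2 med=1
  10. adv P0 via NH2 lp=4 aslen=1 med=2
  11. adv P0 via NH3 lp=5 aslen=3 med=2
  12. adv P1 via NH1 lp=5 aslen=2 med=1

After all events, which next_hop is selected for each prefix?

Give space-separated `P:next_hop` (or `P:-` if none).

Answer: P0:NH3 P1:NH1

Derivation:
Op 1: best P0=NH3 P1=-
Op 2: best P0=NH0 P1=-
Op 3: best P0=NH0 P1=NH0
Op 4: best P0=NH0 P1=NH0
Op 5: best P0=NH0 P1=NH0
Op 6: best P0=NH0 P1=NH1
Op 7: best P0=NH0 P1=NH1
Op 8: best P0=NH0 P1=NH1
Op 9: best P0=NH0 P1=NH1
Op 10: best P0=NH2 P1=NH1
Op 11: best P0=NH3 P1=NH1
Op 12: best P0=NH3 P1=NH1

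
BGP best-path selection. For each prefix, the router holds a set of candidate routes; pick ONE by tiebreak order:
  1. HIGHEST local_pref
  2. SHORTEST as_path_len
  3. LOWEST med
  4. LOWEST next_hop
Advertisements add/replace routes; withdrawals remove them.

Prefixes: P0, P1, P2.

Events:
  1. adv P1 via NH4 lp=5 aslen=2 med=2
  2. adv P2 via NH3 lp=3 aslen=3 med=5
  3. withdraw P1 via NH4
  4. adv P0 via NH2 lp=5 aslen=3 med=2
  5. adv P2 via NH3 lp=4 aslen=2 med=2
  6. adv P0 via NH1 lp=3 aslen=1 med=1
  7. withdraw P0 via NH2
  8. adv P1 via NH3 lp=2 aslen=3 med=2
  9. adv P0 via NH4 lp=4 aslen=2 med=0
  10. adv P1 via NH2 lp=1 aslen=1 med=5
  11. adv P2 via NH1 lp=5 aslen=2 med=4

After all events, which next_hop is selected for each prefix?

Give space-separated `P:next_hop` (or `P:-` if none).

Answer: P0:NH4 P1:NH3 P2:NH1

Derivation:
Op 1: best P0=- P1=NH4 P2=-
Op 2: best P0=- P1=NH4 P2=NH3
Op 3: best P0=- P1=- P2=NH3
Op 4: best P0=NH2 P1=- P2=NH3
Op 5: best P0=NH2 P1=- P2=NH3
Op 6: best P0=NH2 P1=- P2=NH3
Op 7: best P0=NH1 P1=- P2=NH3
Op 8: best P0=NH1 P1=NH3 P2=NH3
Op 9: best P0=NH4 P1=NH3 P2=NH3
Op 10: best P0=NH4 P1=NH3 P2=NH3
Op 11: best P0=NH4 P1=NH3 P2=NH1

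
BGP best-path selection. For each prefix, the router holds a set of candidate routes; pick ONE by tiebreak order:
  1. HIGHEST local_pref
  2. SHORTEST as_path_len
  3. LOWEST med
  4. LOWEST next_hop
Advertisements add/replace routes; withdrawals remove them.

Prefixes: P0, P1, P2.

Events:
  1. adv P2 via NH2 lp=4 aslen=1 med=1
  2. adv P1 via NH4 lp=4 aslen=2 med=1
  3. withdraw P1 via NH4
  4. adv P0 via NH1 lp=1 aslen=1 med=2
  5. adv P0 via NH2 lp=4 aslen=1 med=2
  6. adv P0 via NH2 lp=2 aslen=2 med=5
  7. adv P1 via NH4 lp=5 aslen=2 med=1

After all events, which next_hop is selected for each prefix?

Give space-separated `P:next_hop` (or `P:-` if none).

Answer: P0:NH2 P1:NH4 P2:NH2

Derivation:
Op 1: best P0=- P1=- P2=NH2
Op 2: best P0=- P1=NH4 P2=NH2
Op 3: best P0=- P1=- P2=NH2
Op 4: best P0=NH1 P1=- P2=NH2
Op 5: best P0=NH2 P1=- P2=NH2
Op 6: best P0=NH2 P1=- P2=NH2
Op 7: best P0=NH2 P1=NH4 P2=NH2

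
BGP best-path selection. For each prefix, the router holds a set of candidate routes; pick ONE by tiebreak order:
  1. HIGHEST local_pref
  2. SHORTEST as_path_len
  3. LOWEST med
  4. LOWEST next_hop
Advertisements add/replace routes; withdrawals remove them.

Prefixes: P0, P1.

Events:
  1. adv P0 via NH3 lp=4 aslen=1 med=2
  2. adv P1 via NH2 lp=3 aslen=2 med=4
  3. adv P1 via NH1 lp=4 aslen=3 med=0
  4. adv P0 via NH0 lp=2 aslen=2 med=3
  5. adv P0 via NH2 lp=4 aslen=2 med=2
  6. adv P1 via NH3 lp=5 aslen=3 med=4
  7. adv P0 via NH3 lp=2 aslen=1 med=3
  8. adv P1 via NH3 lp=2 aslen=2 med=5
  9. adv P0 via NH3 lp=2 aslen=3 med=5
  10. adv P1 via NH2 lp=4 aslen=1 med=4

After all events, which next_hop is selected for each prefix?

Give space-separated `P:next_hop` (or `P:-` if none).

Answer: P0:NH2 P1:NH2

Derivation:
Op 1: best P0=NH3 P1=-
Op 2: best P0=NH3 P1=NH2
Op 3: best P0=NH3 P1=NH1
Op 4: best P0=NH3 P1=NH1
Op 5: best P0=NH3 P1=NH1
Op 6: best P0=NH3 P1=NH3
Op 7: best P0=NH2 P1=NH3
Op 8: best P0=NH2 P1=NH1
Op 9: best P0=NH2 P1=NH1
Op 10: best P0=NH2 P1=NH2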